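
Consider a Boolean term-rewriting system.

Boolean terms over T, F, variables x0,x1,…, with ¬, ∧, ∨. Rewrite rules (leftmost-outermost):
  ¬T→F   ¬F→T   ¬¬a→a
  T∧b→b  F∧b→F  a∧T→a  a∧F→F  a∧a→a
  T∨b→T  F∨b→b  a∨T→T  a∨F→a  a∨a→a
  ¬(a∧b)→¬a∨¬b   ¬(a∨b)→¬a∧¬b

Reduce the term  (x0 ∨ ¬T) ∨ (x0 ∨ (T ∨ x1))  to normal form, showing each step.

  start: (x0 ∨ ¬T) ∨ (x0 ∨ (T ∨ x1))
  step 1: (x0 ∨ F) ∨ (x0 ∨ (T ∨ x1))
  step 2: x0 ∨ (x0 ∨ (T ∨ x1))
  step 3: x0 ∨ (x0 ∨ T)
  step 4: x0 ∨ T
  step 5: T

Answer: normal form = T  (in 5 steps)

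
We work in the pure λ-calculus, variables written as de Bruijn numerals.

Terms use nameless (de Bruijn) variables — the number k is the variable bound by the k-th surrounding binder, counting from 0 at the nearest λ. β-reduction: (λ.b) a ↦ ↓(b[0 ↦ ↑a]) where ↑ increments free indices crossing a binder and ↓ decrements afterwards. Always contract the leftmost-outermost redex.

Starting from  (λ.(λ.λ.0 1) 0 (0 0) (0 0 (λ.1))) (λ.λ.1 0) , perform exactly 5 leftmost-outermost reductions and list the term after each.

Answer: after 5 steps: (λ.λ.1 0) (λ.λ.1 0) ((λ.λ.1 0) (λ.λ.1 0) (λ.λ.λ.1 0))

Working:
  start: (λ.(λ.λ.0 1) 0 (0 0) (0 0 (λ.1))) (λ.λ.1 0)
  step 1: (λ.λ.0 1) (λ.λ.1 0) ((λ.λ.1 0) (λ.λ.1 0)) ((λ.λ.1 0) (λ.λ.1 0) (λ.λ.λ.1 0))
  step 2: (λ.0 (λ.λ.1 0)) ((λ.λ.1 0) (λ.λ.1 0)) ((λ.λ.1 0) (λ.λ.1 0) (λ.λ.λ.1 0))
  step 3: (λ.λ.1 0) (λ.λ.1 0) (λ.λ.1 0) ((λ.λ.1 0) (λ.λ.1 0) (λ.λ.λ.1 0))
  step 4: (λ.(λ.λ.1 0) 0) (λ.λ.1 0) ((λ.λ.1 0) (λ.λ.1 0) (λ.λ.λ.1 0))
  step 5: (λ.λ.1 0) (λ.λ.1 0) ((λ.λ.1 0) (λ.λ.1 0) (λ.λ.λ.1 0))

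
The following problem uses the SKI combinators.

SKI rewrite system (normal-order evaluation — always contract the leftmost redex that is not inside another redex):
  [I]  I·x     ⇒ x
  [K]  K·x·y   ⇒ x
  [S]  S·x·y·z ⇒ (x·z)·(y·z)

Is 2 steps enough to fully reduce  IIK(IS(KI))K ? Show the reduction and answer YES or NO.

  start: IIK(IS(KI))K
  →1  IK(IS(KI))K
  →2  K(IS(KI))K

Answer: NO — after 2 steps the term is K(IS(KI))K, not yet normal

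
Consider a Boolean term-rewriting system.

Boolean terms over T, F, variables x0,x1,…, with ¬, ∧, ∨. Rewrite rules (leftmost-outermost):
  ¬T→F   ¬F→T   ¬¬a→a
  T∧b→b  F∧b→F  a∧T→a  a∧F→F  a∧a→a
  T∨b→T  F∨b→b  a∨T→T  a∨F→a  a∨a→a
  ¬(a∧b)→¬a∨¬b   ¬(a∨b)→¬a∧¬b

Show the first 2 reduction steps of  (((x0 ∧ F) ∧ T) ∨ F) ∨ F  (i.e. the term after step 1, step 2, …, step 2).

Answer: after 2 steps: (x0 ∧ F) ∧ T

Reduction:
  start: (((x0 ∧ F) ∧ T) ∨ F) ∨ F
  step 1: ((x0 ∧ F) ∧ T) ∨ F
  step 2: (x0 ∧ F) ∧ T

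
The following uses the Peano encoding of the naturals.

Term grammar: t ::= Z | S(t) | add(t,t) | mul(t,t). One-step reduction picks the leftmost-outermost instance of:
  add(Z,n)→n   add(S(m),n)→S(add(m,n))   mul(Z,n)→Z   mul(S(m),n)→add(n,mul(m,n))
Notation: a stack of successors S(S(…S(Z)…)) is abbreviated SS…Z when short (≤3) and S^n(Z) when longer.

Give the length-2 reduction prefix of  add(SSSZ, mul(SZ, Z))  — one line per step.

Answer: after 2 steps: S(S(add(SZ, mul(SZ, Z))))

Derivation:
  start: add(SSSZ, mul(SZ, Z))
  [1] S(add(SSZ, mul(SZ, Z)))
  [2] S(S(add(SZ, mul(SZ, Z))))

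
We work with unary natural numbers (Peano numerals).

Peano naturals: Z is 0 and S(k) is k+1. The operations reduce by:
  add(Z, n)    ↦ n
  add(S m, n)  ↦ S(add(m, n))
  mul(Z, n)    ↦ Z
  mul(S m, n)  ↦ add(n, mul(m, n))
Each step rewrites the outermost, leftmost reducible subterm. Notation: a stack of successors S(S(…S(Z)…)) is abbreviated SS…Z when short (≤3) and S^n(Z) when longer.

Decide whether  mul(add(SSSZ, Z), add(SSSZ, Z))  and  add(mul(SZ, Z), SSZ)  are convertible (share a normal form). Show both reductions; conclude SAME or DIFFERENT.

Term A:
  start: mul(add(SSSZ, Z), add(SSSZ, Z))
  →1  mul(S(add(SSZ, Z)), add(SSSZ, Z))
  →2  add(add(SSSZ, Z), mul(add(SSZ, Z), add(SSSZ, Z)))
  →3  add(S(add(SSZ, Z)), mul(add(SSZ, Z), add(SSSZ, Z)))
  →4  S(add(add(SSZ, Z), mul(add(SSZ, Z), add(SSSZ, Z))))
  →5  S(add(S(add(SZ, Z)), mul(add(SSZ, Z), add(SSSZ, Z))))
  →6  S(S(add(add(SZ, Z), mul(add(SSZ, Z), add(SSSZ, Z)))))
  →7  S(S(add(S(add(Z, Z)), mul(add(SSZ, Z), add(SSSZ, Z)))))
  →8  S(S(S(add(add(Z, Z), mul(add(SSZ, Z), add(SSSZ, Z))))))
  →9  S(S(S(add(Z, mul(add(SSZ, Z), add(SSSZ, Z))))))
  →10  S(S(S(mul(add(SSZ, Z), add(SSSZ, Z)))))
  →11  S(S(S(mul(S(add(SZ, Z)), add(SSSZ, Z)))))
  →12  S(S(S(add(add(SSSZ, Z), mul(add(SZ, Z), add(SSSZ, Z))))))
  →13  S(S(S(add(S(add(SSZ, Z)), mul(add(SZ, Z), add(SSSZ, Z))))))
  →14  S(S(S(S(add(add(SSZ, Z), mul(add(SZ, Z), add(SSSZ, Z)))))))
  →15  S(S(S(S(add(S(add(SZ, Z)), mul(add(SZ, Z), add(SSSZ, Z)))))))
  →16  S(S(S(S(S(add(add(SZ, Z), mul(add(SZ, Z), add(SSSZ, Z))))))))
  →17  S(S(S(S(S(add(S(add(Z, Z)), mul(add(SZ, Z), add(SSSZ, Z))))))))
  →18  S(S(S(S(S(S(add(add(Z, Z), mul(add(SZ, Z), add(SSSZ, Z)))))))))
  →19  S(S(S(S(S(S(add(Z, mul(add(SZ, Z), add(SSSZ, Z)))))))))
  →20  S(S(S(S(S(S(mul(add(SZ, Z), add(SSSZ, Z))))))))
  →21  S(S(S(S(S(S(mul(S(add(Z, Z)), add(SSSZ, Z))))))))
  →22  S(S(S(S(S(S(add(add(SSSZ, Z), mul(add(Z, Z), add(SSSZ, Z)))))))))
  →23  S(S(S(S(S(S(add(S(add(SSZ, Z)), mul(add(Z, Z), add(SSSZ, Z)))))))))
  →24  S(S(S(S(S(S(S(add(add(SSZ, Z), mul(add(Z, Z), add(SSSZ, Z))))))))))
  →25  S(S(S(S(S(S(S(add(S(add(SZ, Z)), mul(add(Z, Z), add(SSSZ, Z))))))))))
  →26  S(S(S(S(S(S(S(S(add(add(SZ, Z), mul(add(Z, Z), add(SSSZ, Z)))))))))))
  →27  S(S(S(S(S(S(S(S(add(S(add(Z, Z)), mul(add(Z, Z), add(SSSZ, Z)))))))))))
  →28  S(S(S(S(S(S(S(S(S(add(add(Z, Z), mul(add(Z, Z), add(SSSZ, Z))))))))))))
  →29  S(S(S(S(S(S(S(S(S(add(Z, mul(add(Z, Z), add(SSSZ, Z))))))))))))
  →30  S(S(S(S(S(S(S(S(S(mul(add(Z, Z), add(SSSZ, Z)))))))))))
  →31  S(S(S(S(S(S(S(S(S(mul(Z, add(SSSZ, Z)))))))))))
  →32  S^9(Z)

Term B:
  start: add(mul(SZ, Z), SSZ)
  →1  add(add(Z, mul(Z, Z)), SSZ)
  →2  add(mul(Z, Z), SSZ)
  →3  add(Z, SSZ)
  →4  SSZ

Answer: DIFFERENT — A ⇓ S^9(Z), B ⇓ SSZ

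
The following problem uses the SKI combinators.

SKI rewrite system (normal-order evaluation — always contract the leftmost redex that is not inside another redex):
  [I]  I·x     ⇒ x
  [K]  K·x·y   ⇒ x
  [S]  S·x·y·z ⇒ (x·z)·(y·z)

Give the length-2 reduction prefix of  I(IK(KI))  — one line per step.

Answer: after 2 steps: K(KI)

Reduction:
  start: I(IK(KI))
  →1  IK(KI)
  →2  K(KI)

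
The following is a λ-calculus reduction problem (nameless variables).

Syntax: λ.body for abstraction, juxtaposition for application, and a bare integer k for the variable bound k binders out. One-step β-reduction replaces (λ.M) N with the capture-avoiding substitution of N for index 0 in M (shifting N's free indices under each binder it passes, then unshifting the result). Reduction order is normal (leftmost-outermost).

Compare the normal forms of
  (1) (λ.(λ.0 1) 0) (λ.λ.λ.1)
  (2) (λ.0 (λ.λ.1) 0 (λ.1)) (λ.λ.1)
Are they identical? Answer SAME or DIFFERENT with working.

Term A:
  start: (λ.(λ.0 1) 0) (λ.λ.λ.1)
  →1  (λ.0 (λ.λ.λ.1)) (λ.λ.λ.1)
  →2  (λ.λ.λ.1) (λ.λ.λ.1)
  →3  λ.λ.1

Term B:
  start: (λ.0 (λ.λ.1) 0 (λ.1)) (λ.λ.1)
  →1  (λ.λ.1) (λ.λ.1) (λ.λ.1) (λ.λ.λ.1)
  →2  (λ.λ.λ.1) (λ.λ.1) (λ.λ.λ.1)
  →3  (λ.λ.1) (λ.λ.λ.1)
  →4  λ.λ.λ.λ.1

Answer: DIFFERENT — A ⇓ λ.λ.1, B ⇓ λ.λ.λ.λ.1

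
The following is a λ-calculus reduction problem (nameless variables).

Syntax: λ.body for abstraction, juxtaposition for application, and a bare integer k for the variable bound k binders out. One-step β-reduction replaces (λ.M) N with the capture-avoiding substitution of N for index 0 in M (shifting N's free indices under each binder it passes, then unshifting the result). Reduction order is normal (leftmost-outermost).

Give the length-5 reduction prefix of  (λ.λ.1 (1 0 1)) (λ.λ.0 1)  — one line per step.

Answer: after 5 steps: λ.λ.0 (λ.0 2)

Derivation:
  start: (λ.λ.1 (1 0 1)) (λ.λ.0 1)
  step 1: λ.(λ.λ.0 1) ((λ.λ.0 1) 0 (λ.λ.0 1))
  step 2: λ.λ.0 ((λ.λ.0 1) 1 (λ.λ.0 1))
  step 3: λ.λ.0 ((λ.0 2) (λ.λ.0 1))
  step 4: λ.λ.0 ((λ.λ.0 1) 1)
  step 5: λ.λ.0 (λ.0 2)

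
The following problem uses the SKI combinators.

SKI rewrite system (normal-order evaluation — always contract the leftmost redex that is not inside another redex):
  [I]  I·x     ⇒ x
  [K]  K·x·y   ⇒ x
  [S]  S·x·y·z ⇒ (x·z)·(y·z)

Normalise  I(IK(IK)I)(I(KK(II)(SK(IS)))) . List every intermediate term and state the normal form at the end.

  start: I(IK(IK)I)(I(KK(II)(SK(IS))))
  [1] IK(IK)I(I(KK(II)(SK(IS))))
  [2] K(IK)I(I(KK(II)(SK(IS))))
  [3] IK(I(KK(II)(SK(IS))))
  [4] K(I(KK(II)(SK(IS))))
  [5] K(KK(II)(SK(IS)))
  [6] K(K(SK(IS)))
  [7] K(K(SKS))

Answer: normal form = K(K(SKS))  (in 7 steps)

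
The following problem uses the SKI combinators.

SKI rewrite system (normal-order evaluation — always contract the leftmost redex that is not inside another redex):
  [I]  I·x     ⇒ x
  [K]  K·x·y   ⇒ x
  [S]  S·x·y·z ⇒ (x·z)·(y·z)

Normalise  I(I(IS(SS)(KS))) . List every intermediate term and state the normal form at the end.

  start: I(I(IS(SS)(KS)))
  [1] I(IS(SS)(KS))
  [2] IS(SS)(KS)
  [3] S(SS)(KS)

Answer: normal form = S(SS)(KS)  (in 3 steps)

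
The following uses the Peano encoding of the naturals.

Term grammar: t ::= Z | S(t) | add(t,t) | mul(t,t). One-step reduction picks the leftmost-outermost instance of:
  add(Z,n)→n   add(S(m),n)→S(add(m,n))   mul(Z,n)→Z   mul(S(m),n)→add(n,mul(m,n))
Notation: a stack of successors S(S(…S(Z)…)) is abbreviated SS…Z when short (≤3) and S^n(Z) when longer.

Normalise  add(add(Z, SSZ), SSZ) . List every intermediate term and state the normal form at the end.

Answer: normal form = S^4(Z)  (in 4 steps)

Reduction:
  start: add(add(Z, SSZ), SSZ)
  step 1: add(SSZ, SSZ)
  step 2: S(add(SZ, SSZ))
  step 3: S(S(add(Z, SSZ)))
  step 4: S^4(Z)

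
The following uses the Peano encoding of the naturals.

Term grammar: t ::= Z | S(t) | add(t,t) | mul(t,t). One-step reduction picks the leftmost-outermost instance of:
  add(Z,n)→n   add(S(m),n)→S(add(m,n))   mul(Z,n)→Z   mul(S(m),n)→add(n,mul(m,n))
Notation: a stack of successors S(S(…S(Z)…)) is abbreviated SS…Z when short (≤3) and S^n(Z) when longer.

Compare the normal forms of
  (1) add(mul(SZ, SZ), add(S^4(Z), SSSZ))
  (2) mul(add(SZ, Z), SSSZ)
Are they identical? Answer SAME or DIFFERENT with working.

Term A:
  start: add(mul(SZ, SZ), add(S^4(Z), SSSZ))
  →1  add(add(SZ, mul(Z, SZ)), add(S^4(Z), SSSZ))
  →2  add(S(add(Z, mul(Z, SZ))), add(S^4(Z), SSSZ))
  →3  S(add(add(Z, mul(Z, SZ)), add(S^4(Z), SSSZ)))
  →4  S(add(mul(Z, SZ), add(S^4(Z), SSSZ)))
  →5  S(add(Z, add(S^4(Z), SSSZ)))
  →6  S(add(S^4(Z), SSSZ))
  →7  S(S(add(SSSZ, SSSZ)))
  →8  S(S(S(add(SSZ, SSSZ))))
  →9  S(S(S(S(add(SZ, SSSZ)))))
  →10  S(S(S(S(S(add(Z, SSSZ))))))
  →11  S^8(Z)

Term B:
  start: mul(add(SZ, Z), SSSZ)
  →1  mul(S(add(Z, Z)), SSSZ)
  →2  add(SSSZ, mul(add(Z, Z), SSSZ))
  →3  S(add(SSZ, mul(add(Z, Z), SSSZ)))
  →4  S(S(add(SZ, mul(add(Z, Z), SSSZ))))
  →5  S(S(S(add(Z, mul(add(Z, Z), SSSZ)))))
  →6  S(S(S(mul(add(Z, Z), SSSZ))))
  →7  S(S(S(mul(Z, SSSZ))))
  →8  SSSZ

Answer: DIFFERENT — A ⇓ S^8(Z), B ⇓ SSSZ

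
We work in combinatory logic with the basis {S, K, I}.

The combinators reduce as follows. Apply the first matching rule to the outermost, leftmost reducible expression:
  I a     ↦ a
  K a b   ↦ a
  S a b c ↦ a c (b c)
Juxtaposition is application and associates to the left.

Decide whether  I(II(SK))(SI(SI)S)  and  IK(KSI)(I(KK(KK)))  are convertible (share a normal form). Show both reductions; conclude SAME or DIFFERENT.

Term A:
  start: I(II(SK))(SI(SI)S)
  step 1: II(SK)(SI(SI)S)
  step 2: I(SK)(SI(SI)S)
  step 3: SK(SI(SI)S)
  step 4: SK(IS(SIS))
  step 5: SK(S(SIS))

Term B:
  start: IK(KSI)(I(KK(KK)))
  step 1: K(KSI)(I(KK(KK)))
  step 2: KSI
  step 3: S

Answer: DIFFERENT — A ⇓ SK(S(SIS)), B ⇓ S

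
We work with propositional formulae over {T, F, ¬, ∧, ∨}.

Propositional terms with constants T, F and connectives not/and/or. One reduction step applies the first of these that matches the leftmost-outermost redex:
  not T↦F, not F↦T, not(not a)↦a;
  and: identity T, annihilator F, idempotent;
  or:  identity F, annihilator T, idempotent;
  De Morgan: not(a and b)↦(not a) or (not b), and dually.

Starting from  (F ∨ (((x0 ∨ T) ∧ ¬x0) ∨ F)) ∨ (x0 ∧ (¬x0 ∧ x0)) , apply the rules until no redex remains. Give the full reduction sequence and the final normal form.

Answer: normal form = ¬x0 ∨ (x0 ∧ (¬x0 ∧ x0))  (in 4 steps)

Reduction:
  start: (F ∨ (((x0 ∨ T) ∧ ¬x0) ∨ F)) ∨ (x0 ∧ (¬x0 ∧ x0))
  →1  (((x0 ∨ T) ∧ ¬x0) ∨ F) ∨ (x0 ∧ (¬x0 ∧ x0))
  →2  ((x0 ∨ T) ∧ ¬x0) ∨ (x0 ∧ (¬x0 ∧ x0))
  →3  (T ∧ ¬x0) ∨ (x0 ∧ (¬x0 ∧ x0))
  →4  ¬x0 ∨ (x0 ∧ (¬x0 ∧ x0))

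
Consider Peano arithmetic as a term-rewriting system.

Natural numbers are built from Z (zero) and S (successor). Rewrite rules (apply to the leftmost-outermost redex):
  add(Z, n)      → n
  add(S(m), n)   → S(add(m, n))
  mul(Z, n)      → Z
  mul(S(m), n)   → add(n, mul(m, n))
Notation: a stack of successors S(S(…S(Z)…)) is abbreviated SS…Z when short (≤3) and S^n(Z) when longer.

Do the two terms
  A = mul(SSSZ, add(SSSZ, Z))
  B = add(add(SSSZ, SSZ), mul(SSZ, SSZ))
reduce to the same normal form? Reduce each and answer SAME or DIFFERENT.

Term A:
  start: mul(SSSZ, add(SSSZ, Z))
  [1] add(add(SSSZ, Z), mul(SSZ, add(SSSZ, Z)))
  [2] add(S(add(SSZ, Z)), mul(SSZ, add(SSSZ, Z)))
  [3] S(add(add(SSZ, Z), mul(SSZ, add(SSSZ, Z))))
  [4] S(add(S(add(SZ, Z)), mul(SSZ, add(SSSZ, Z))))
  [5] S(S(add(add(SZ, Z), mul(SSZ, add(SSSZ, Z)))))
  [6] S(S(add(S(add(Z, Z)), mul(SSZ, add(SSSZ, Z)))))
  [7] S(S(S(add(add(Z, Z), mul(SSZ, add(SSSZ, Z))))))
  [8] S(S(S(add(Z, mul(SSZ, add(SSSZ, Z))))))
  [9] S(S(S(mul(SSZ, add(SSSZ, Z)))))
  [10] S(S(S(add(add(SSSZ, Z), mul(SZ, add(SSSZ, Z))))))
  [11] S(S(S(add(S(add(SSZ, Z)), mul(SZ, add(SSSZ, Z))))))
  [12] S(S(S(S(add(add(SSZ, Z), mul(SZ, add(SSSZ, Z)))))))
  [13] S(S(S(S(add(S(add(SZ, Z)), mul(SZ, add(SSSZ, Z)))))))
  [14] S(S(S(S(S(add(add(SZ, Z), mul(SZ, add(SSSZ, Z))))))))
  [15] S(S(S(S(S(add(S(add(Z, Z)), mul(SZ, add(SSSZ, Z))))))))
  [16] S(S(S(S(S(S(add(add(Z, Z), mul(SZ, add(SSSZ, Z)))))))))
  [17] S(S(S(S(S(S(add(Z, mul(SZ, add(SSSZ, Z)))))))))
  [18] S(S(S(S(S(S(mul(SZ, add(SSSZ, Z))))))))
  [19] S(S(S(S(S(S(add(add(SSSZ, Z), mul(Z, add(SSSZ, Z)))))))))
  [20] S(S(S(S(S(S(add(S(add(SSZ, Z)), mul(Z, add(SSSZ, Z)))))))))
  [21] S(S(S(S(S(S(S(add(add(SSZ, Z), mul(Z, add(SSSZ, Z))))))))))
  [22] S(S(S(S(S(S(S(add(S(add(SZ, Z)), mul(Z, add(SSSZ, Z))))))))))
  [23] S(S(S(S(S(S(S(S(add(add(SZ, Z), mul(Z, add(SSSZ, Z)))))))))))
  [24] S(S(S(S(S(S(S(S(add(S(add(Z, Z)), mul(Z, add(SSSZ, Z)))))))))))
  [25] S(S(S(S(S(S(S(S(S(add(add(Z, Z), mul(Z, add(SSSZ, Z))))))))))))
  [26] S(S(S(S(S(S(S(S(S(add(Z, mul(Z, add(SSSZ, Z))))))))))))
  [27] S(S(S(S(S(S(S(S(S(mul(Z, add(SSSZ, Z)))))))))))
  [28] S^9(Z)

Term B:
  start: add(add(SSSZ, SSZ), mul(SSZ, SSZ))
  [1] add(S(add(SSZ, SSZ)), mul(SSZ, SSZ))
  [2] S(add(add(SSZ, SSZ), mul(SSZ, SSZ)))
  [3] S(add(S(add(SZ, SSZ)), mul(SSZ, SSZ)))
  [4] S(S(add(add(SZ, SSZ), mul(SSZ, SSZ))))
  [5] S(S(add(S(add(Z, SSZ)), mul(SSZ, SSZ))))
  [6] S(S(S(add(add(Z, SSZ), mul(SSZ, SSZ)))))
  [7] S(S(S(add(SSZ, mul(SSZ, SSZ)))))
  [8] S(S(S(S(add(SZ, mul(SSZ, SSZ))))))
  [9] S(S(S(S(S(add(Z, mul(SSZ, SSZ)))))))
  [10] S(S(S(S(S(mul(SSZ, SSZ))))))
  [11] S(S(S(S(S(add(SSZ, mul(SZ, SSZ)))))))
  [12] S(S(S(S(S(S(add(SZ, mul(SZ, SSZ))))))))
  [13] S(S(S(S(S(S(S(add(Z, mul(SZ, SSZ)))))))))
  [14] S(S(S(S(S(S(S(mul(SZ, SSZ))))))))
  [15] S(S(S(S(S(S(S(add(SSZ, mul(Z, SSZ)))))))))
  [16] S(S(S(S(S(S(S(S(add(SZ, mul(Z, SSZ))))))))))
  [17] S(S(S(S(S(S(S(S(S(add(Z, mul(Z, SSZ)))))))))))
  [18] S(S(S(S(S(S(S(S(S(mul(Z, SSZ))))))))))
  [19] S^9(Z)

Answer: SAME — A ⇓ S^9(Z), B ⇓ S^9(Z)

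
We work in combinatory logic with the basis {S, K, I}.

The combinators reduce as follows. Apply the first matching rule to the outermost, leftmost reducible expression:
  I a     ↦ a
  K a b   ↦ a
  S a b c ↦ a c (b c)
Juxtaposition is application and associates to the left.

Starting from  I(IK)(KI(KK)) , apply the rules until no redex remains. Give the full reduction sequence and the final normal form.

Answer: normal form = KI  (in 3 steps)

Derivation:
  start: I(IK)(KI(KK))
  [1] IK(KI(KK))
  [2] K(KI(KK))
  [3] KI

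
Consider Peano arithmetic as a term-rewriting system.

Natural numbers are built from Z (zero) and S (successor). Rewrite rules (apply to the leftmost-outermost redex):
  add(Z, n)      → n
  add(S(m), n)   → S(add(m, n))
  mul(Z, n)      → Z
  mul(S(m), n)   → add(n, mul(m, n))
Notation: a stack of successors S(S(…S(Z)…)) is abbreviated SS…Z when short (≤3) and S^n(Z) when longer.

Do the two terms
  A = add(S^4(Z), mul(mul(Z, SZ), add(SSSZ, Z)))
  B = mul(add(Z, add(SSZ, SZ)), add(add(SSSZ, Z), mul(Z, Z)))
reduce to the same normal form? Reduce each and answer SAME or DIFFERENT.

Answer: DIFFERENT — A ⇓ S^4(Z), B ⇓ S^9(Z)

Working:
Term A:
  start: add(S^4(Z), mul(mul(Z, SZ), add(SSSZ, Z)))
  step 1: S(add(SSSZ, mul(mul(Z, SZ), add(SSSZ, Z))))
  step 2: S(S(add(SSZ, mul(mul(Z, SZ), add(SSSZ, Z)))))
  step 3: S(S(S(add(SZ, mul(mul(Z, SZ), add(SSSZ, Z))))))
  step 4: S(S(S(S(add(Z, mul(mul(Z, SZ), add(SSSZ, Z)))))))
  step 5: S(S(S(S(mul(mul(Z, SZ), add(SSSZ, Z))))))
  step 6: S(S(S(S(mul(Z, add(SSSZ, Z))))))
  step 7: S^4(Z)

Term B:
  start: mul(add(Z, add(SSZ, SZ)), add(add(SSSZ, Z), mul(Z, Z)))
  step 1: mul(add(SSZ, SZ), add(add(SSSZ, Z), mul(Z, Z)))
  step 2: mul(S(add(SZ, SZ)), add(add(SSSZ, Z), mul(Z, Z)))
  step 3: add(add(add(SSSZ, Z), mul(Z, Z)), mul(add(SZ, SZ), add(add(SSSZ, Z), mul(Z, Z))))
  step 4: add(add(S(add(SSZ, Z)), mul(Z, Z)), mul(add(SZ, SZ), add(add(SSSZ, Z), mul(Z, Z))))
  step 5: add(S(add(add(SSZ, Z), mul(Z, Z))), mul(add(SZ, SZ), add(add(SSSZ, Z), mul(Z, Z))))
  step 6: S(add(add(add(SSZ, Z), mul(Z, Z)), mul(add(SZ, SZ), add(add(SSSZ, Z), mul(Z, Z)))))
  step 7: S(add(add(S(add(SZ, Z)), mul(Z, Z)), mul(add(SZ, SZ), add(add(SSSZ, Z), mul(Z, Z)))))
  step 8: S(add(S(add(add(SZ, Z), mul(Z, Z))), mul(add(SZ, SZ), add(add(SSSZ, Z), mul(Z, Z)))))
  step 9: S(S(add(add(add(SZ, Z), mul(Z, Z)), mul(add(SZ, SZ), add(add(SSSZ, Z), mul(Z, Z))))))
  step 10: S(S(add(add(S(add(Z, Z)), mul(Z, Z)), mul(add(SZ, SZ), add(add(SSSZ, Z), mul(Z, Z))))))
  step 11: S(S(add(S(add(add(Z, Z), mul(Z, Z))), mul(add(SZ, SZ), add(add(SSSZ, Z), mul(Z, Z))))))
  step 12: S(S(S(add(add(add(Z, Z), mul(Z, Z)), mul(add(SZ, SZ), add(add(SSSZ, Z), mul(Z, Z)))))))
  step 13: S(S(S(add(add(Z, mul(Z, Z)), mul(add(SZ, SZ), add(add(SSSZ, Z), mul(Z, Z)))))))
  step 14: S(S(S(add(mul(Z, Z), mul(add(SZ, SZ), add(add(SSSZ, Z), mul(Z, Z)))))))
  step 15: S(S(S(add(Z, mul(add(SZ, SZ), add(add(SSSZ, Z), mul(Z, Z)))))))
  step 16: S(S(S(mul(add(SZ, SZ), add(add(SSSZ, Z), mul(Z, Z))))))
  step 17: S(S(S(mul(S(add(Z, SZ)), add(add(SSSZ, Z), mul(Z, Z))))))
  step 18: S(S(S(add(add(add(SSSZ, Z), mul(Z, Z)), mul(add(Z, SZ), add(add(SSSZ, Z), mul(Z, Z)))))))
  step 19: S(S(S(add(add(S(add(SSZ, Z)), mul(Z, Z)), mul(add(Z, SZ), add(add(SSSZ, Z), mul(Z, Z)))))))
  step 20: S(S(S(add(S(add(add(SSZ, Z), mul(Z, Z))), mul(add(Z, SZ), add(add(SSSZ, Z), mul(Z, Z)))))))
  step 21: S(S(S(S(add(add(add(SSZ, Z), mul(Z, Z)), mul(add(Z, SZ), add(add(SSSZ, Z), mul(Z, Z))))))))
  step 22: S(S(S(S(add(add(S(add(SZ, Z)), mul(Z, Z)), mul(add(Z, SZ), add(add(SSSZ, Z), mul(Z, Z))))))))
  step 23: S(S(S(S(add(S(add(add(SZ, Z), mul(Z, Z))), mul(add(Z, SZ), add(add(SSSZ, Z), mul(Z, Z))))))))
  step 24: S(S(S(S(S(add(add(add(SZ, Z), mul(Z, Z)), mul(add(Z, SZ), add(add(SSSZ, Z), mul(Z, Z)))))))))
  step 25: S(S(S(S(S(add(add(S(add(Z, Z)), mul(Z, Z)), mul(add(Z, SZ), add(add(SSSZ, Z), mul(Z, Z)))))))))
  step 26: S(S(S(S(S(add(S(add(add(Z, Z), mul(Z, Z))), mul(add(Z, SZ), add(add(SSSZ, Z), mul(Z, Z)))))))))
  step 27: S(S(S(S(S(S(add(add(add(Z, Z), mul(Z, Z)), mul(add(Z, SZ), add(add(SSSZ, Z), mul(Z, Z))))))))))
  step 28: S(S(S(S(S(S(add(add(Z, mul(Z, Z)), mul(add(Z, SZ), add(add(SSSZ, Z), mul(Z, Z))))))))))
  step 29: S(S(S(S(S(S(add(mul(Z, Z), mul(add(Z, SZ), add(add(SSSZ, Z), mul(Z, Z))))))))))
  step 30: S(S(S(S(S(S(add(Z, mul(add(Z, SZ), add(add(SSSZ, Z), mul(Z, Z))))))))))
  step 31: S(S(S(S(S(S(mul(add(Z, SZ), add(add(SSSZ, Z), mul(Z, Z)))))))))
  step 32: S(S(S(S(S(S(mul(SZ, add(add(SSSZ, Z), mul(Z, Z)))))))))
  step 33: S(S(S(S(S(S(add(add(add(SSSZ, Z), mul(Z, Z)), mul(Z, add(add(SSSZ, Z), mul(Z, Z))))))))))
  step 34: S(S(S(S(S(S(add(add(S(add(SSZ, Z)), mul(Z, Z)), mul(Z, add(add(SSSZ, Z), mul(Z, Z))))))))))
  step 35: S(S(S(S(S(S(add(S(add(add(SSZ, Z), mul(Z, Z))), mul(Z, add(add(SSSZ, Z), mul(Z, Z))))))))))
  step 36: S(S(S(S(S(S(S(add(add(add(SSZ, Z), mul(Z, Z)), mul(Z, add(add(SSSZ, Z), mul(Z, Z)))))))))))
  step 37: S(S(S(S(S(S(S(add(add(S(add(SZ, Z)), mul(Z, Z)), mul(Z, add(add(SSSZ, Z), mul(Z, Z)))))))))))
  step 38: S(S(S(S(S(S(S(add(S(add(add(SZ, Z), mul(Z, Z))), mul(Z, add(add(SSSZ, Z), mul(Z, Z)))))))))))
  step 39: S(S(S(S(S(S(S(S(add(add(add(SZ, Z), mul(Z, Z)), mul(Z, add(add(SSSZ, Z), mul(Z, Z))))))))))))
  step 40: S(S(S(S(S(S(S(S(add(add(S(add(Z, Z)), mul(Z, Z)), mul(Z, add(add(SSSZ, Z), mul(Z, Z))))))))))))
  step 41: S(S(S(S(S(S(S(S(add(S(add(add(Z, Z), mul(Z, Z))), mul(Z, add(add(SSSZ, Z), mul(Z, Z))))))))))))
  step 42: S(S(S(S(S(S(S(S(S(add(add(add(Z, Z), mul(Z, Z)), mul(Z, add(add(SSSZ, Z), mul(Z, Z)))))))))))))
  step 43: S(S(S(S(S(S(S(S(S(add(add(Z, mul(Z, Z)), mul(Z, add(add(SSSZ, Z), mul(Z, Z)))))))))))))
  step 44: S(S(S(S(S(S(S(S(S(add(mul(Z, Z), mul(Z, add(add(SSSZ, Z), mul(Z, Z)))))))))))))
  step 45: S(S(S(S(S(S(S(S(S(add(Z, mul(Z, add(add(SSSZ, Z), mul(Z, Z)))))))))))))
  step 46: S(S(S(S(S(S(S(S(S(mul(Z, add(add(SSSZ, Z), mul(Z, Z))))))))))))
  step 47: S^9(Z)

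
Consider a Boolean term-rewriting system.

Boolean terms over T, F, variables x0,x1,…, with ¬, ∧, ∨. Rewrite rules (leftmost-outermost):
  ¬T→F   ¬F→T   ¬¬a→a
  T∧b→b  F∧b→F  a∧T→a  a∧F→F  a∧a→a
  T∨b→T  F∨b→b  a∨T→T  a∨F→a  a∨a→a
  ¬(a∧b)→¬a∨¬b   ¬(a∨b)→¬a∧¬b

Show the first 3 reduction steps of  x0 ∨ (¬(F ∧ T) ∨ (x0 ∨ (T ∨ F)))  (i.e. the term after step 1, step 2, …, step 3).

  start: x0 ∨ (¬(F ∧ T) ∨ (x0 ∨ (T ∨ F)))
  [1] x0 ∨ ((¬F ∨ ¬T) ∨ (x0 ∨ (T ∨ F)))
  [2] x0 ∨ ((T ∨ ¬T) ∨ (x0 ∨ (T ∨ F)))
  [3] x0 ∨ (T ∨ (x0 ∨ (T ∨ F)))

Answer: after 3 steps: x0 ∨ (T ∨ (x0 ∨ (T ∨ F)))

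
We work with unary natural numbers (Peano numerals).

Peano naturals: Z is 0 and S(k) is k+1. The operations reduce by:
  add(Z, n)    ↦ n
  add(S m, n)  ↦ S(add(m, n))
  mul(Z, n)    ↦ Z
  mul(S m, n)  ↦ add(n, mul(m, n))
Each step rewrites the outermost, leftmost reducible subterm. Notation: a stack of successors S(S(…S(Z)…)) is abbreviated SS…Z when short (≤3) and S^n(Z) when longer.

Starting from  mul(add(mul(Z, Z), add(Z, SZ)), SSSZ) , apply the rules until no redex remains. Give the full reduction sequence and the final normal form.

Answer: normal form = SSSZ  (in 9 steps)

Working:
  start: mul(add(mul(Z, Z), add(Z, SZ)), SSSZ)
  →1  mul(add(Z, add(Z, SZ)), SSSZ)
  →2  mul(add(Z, SZ), SSSZ)
  →3  mul(SZ, SSSZ)
  →4  add(SSSZ, mul(Z, SSSZ))
  →5  S(add(SSZ, mul(Z, SSSZ)))
  →6  S(S(add(SZ, mul(Z, SSSZ))))
  →7  S(S(S(add(Z, mul(Z, SSSZ)))))
  →8  S(S(S(mul(Z, SSSZ))))
  →9  SSSZ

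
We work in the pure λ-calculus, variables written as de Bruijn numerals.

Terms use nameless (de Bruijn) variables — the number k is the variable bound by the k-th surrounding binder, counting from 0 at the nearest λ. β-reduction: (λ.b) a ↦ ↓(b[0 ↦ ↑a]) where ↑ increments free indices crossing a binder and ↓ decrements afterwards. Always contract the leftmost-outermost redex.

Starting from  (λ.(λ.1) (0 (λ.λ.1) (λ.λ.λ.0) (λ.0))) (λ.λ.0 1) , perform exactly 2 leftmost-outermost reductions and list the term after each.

Answer: after 2 steps: λ.λ.0 1

Working:
  start: (λ.(λ.1) (0 (λ.λ.1) (λ.λ.λ.0) (λ.0))) (λ.λ.0 1)
  [1] (λ.λ.λ.0 1) ((λ.λ.0 1) (λ.λ.1) (λ.λ.λ.0) (λ.0))
  [2] λ.λ.0 1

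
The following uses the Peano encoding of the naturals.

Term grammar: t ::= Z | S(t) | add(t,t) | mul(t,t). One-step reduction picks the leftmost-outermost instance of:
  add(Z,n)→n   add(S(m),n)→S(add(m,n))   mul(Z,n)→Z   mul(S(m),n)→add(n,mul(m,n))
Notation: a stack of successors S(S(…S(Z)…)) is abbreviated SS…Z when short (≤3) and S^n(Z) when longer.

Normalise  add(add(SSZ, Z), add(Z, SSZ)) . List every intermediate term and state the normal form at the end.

  start: add(add(SSZ, Z), add(Z, SSZ))
  →1  add(S(add(SZ, Z)), add(Z, SSZ))
  →2  S(add(add(SZ, Z), add(Z, SSZ)))
  →3  S(add(S(add(Z, Z)), add(Z, SSZ)))
  →4  S(S(add(add(Z, Z), add(Z, SSZ))))
  →5  S(S(add(Z, add(Z, SSZ))))
  →6  S(S(add(Z, SSZ)))
  →7  S^4(Z)

Answer: normal form = S^4(Z)  (in 7 steps)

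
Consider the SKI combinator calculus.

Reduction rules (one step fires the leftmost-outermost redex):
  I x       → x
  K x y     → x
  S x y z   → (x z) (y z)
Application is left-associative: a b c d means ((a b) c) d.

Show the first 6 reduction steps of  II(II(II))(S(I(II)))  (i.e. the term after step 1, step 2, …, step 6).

Answer: after 6 steps: S(I(II))

Working:
  start: II(II(II))(S(I(II)))
  [1] I(II(II))(S(I(II)))
  [2] II(II)(S(I(II)))
  [3] I(II)(S(I(II)))
  [4] II(S(I(II)))
  [5] I(S(I(II)))
  [6] S(I(II))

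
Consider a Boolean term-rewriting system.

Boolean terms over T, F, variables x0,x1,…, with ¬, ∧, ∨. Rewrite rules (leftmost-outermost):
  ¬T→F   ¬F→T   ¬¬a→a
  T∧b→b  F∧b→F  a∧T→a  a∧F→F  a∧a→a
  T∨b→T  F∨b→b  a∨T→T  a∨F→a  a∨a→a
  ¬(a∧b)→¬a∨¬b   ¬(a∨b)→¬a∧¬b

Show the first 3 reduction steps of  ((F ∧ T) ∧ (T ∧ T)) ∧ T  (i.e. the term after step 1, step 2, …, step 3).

Answer: after 3 steps: F

Derivation:
  start: ((F ∧ T) ∧ (T ∧ T)) ∧ T
  →1  (F ∧ T) ∧ (T ∧ T)
  →2  F ∧ (T ∧ T)
  →3  F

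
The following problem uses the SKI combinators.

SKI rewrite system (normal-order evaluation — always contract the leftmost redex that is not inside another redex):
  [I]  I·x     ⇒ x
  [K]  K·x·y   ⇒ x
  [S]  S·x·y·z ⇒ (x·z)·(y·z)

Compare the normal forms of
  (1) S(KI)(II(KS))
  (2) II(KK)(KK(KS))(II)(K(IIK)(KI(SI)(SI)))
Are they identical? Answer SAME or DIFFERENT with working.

Term A:
  start: S(KI)(II(KS))
  step 1: S(KI)(I(KS))
  step 2: S(KI)(KS)

Term B:
  start: II(KK)(KK(KS))(II)(K(IIK)(KI(SI)(SI)))
  step 1: I(KK)(KK(KS))(II)(K(IIK)(KI(SI)(SI)))
  step 2: KK(KK(KS))(II)(K(IIK)(KI(SI)(SI)))
  step 3: K(II)(K(IIK)(KI(SI)(SI)))
  step 4: II
  step 5: I

Answer: DIFFERENT — A ⇓ S(KI)(KS), B ⇓ I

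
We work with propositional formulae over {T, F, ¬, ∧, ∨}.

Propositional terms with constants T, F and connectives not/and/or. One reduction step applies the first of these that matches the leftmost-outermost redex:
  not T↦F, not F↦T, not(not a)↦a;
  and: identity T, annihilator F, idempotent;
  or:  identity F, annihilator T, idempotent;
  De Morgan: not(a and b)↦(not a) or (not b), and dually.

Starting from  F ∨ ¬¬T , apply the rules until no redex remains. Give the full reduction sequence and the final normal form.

Answer: normal form = T  (in 2 steps)

Reduction:
  start: F ∨ ¬¬T
  step 1: ¬¬T
  step 2: T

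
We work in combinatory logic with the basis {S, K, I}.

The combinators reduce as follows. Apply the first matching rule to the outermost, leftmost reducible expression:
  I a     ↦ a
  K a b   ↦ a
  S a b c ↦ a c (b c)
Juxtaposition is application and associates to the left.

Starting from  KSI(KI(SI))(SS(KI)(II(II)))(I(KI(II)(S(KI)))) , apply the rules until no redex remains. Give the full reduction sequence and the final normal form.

  start: KSI(KI(SI))(SS(KI)(II(II)))(I(KI(II)(S(KI))))
  step 1: S(KI(SI))(SS(KI)(II(II)))(I(KI(II)(S(KI))))
  step 2: KI(SI)(I(KI(II)(S(KI))))(SS(KI)(II(II))(I(KI(II)(S(KI)))))
  step 3: I(I(KI(II)(S(KI))))(SS(KI)(II(II))(I(KI(II)(S(KI)))))
  step 4: I(KI(II)(S(KI)))(SS(KI)(II(II))(I(KI(II)(S(KI)))))
  step 5: KI(II)(S(KI))(SS(KI)(II(II))(I(KI(II)(S(KI)))))
  step 6: I(S(KI))(SS(KI)(II(II))(I(KI(II)(S(KI)))))
  step 7: S(KI)(SS(KI)(II(II))(I(KI(II)(S(KI)))))
  step 8: S(KI)(S(II(II))(KI(II(II)))(I(KI(II)(S(KI)))))
  step 9: S(KI)(II(II)(I(KI(II)(S(KI))))(KI(II(II))(I(KI(II)(S(KI))))))
  step 10: S(KI)(I(II)(I(KI(II)(S(KI))))(KI(II(II))(I(KI(II)(S(KI))))))
  step 11: S(KI)(II(I(KI(II)(S(KI))))(KI(II(II))(I(KI(II)(S(KI))))))
  step 12: S(KI)(I(I(KI(II)(S(KI))))(KI(II(II))(I(KI(II)(S(KI))))))
  step 13: S(KI)(I(KI(II)(S(KI)))(KI(II(II))(I(KI(II)(S(KI))))))
  step 14: S(KI)(KI(II)(S(KI))(KI(II(II))(I(KI(II)(S(KI))))))
  step 15: S(KI)(I(S(KI))(KI(II(II))(I(KI(II)(S(KI))))))
  step 16: S(KI)(S(KI)(KI(II(II))(I(KI(II)(S(KI))))))
  step 17: S(KI)(S(KI)(I(I(KI(II)(S(KI))))))
  step 18: S(KI)(S(KI)(I(KI(II)(S(KI)))))
  step 19: S(KI)(S(KI)(KI(II)(S(KI))))
  step 20: S(KI)(S(KI)(I(S(KI))))
  step 21: S(KI)(S(KI)(S(KI)))

Answer: normal form = S(KI)(S(KI)(S(KI)))  (in 21 steps)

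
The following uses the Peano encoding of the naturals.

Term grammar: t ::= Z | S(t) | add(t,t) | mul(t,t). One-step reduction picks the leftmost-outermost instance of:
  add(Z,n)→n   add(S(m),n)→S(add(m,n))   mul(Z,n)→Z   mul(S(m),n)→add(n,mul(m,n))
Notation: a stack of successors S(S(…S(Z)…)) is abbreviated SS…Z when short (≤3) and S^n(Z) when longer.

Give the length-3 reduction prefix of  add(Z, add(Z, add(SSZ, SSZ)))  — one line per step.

  start: add(Z, add(Z, add(SSZ, SSZ)))
  →1  add(Z, add(SSZ, SSZ))
  →2  add(SSZ, SSZ)
  →3  S(add(SZ, SSZ))

Answer: after 3 steps: S(add(SZ, SSZ))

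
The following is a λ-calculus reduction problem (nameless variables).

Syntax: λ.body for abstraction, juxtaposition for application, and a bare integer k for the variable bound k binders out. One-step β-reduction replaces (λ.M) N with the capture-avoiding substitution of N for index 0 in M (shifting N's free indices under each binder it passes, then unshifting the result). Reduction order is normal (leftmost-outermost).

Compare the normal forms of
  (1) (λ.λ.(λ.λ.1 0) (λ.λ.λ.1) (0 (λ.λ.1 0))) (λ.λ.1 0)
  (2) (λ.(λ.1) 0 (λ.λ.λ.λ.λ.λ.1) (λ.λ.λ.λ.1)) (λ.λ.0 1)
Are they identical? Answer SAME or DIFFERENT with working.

Answer: SAME — A ⇓ λ.λ.λ.1, B ⇓ λ.λ.λ.1

Reduction:
Term A:
  start: (λ.λ.(λ.λ.1 0) (λ.λ.λ.1) (0 (λ.λ.1 0))) (λ.λ.1 0)
  →1  λ.(λ.λ.1 0) (λ.λ.λ.1) (0 (λ.λ.1 0))
  →2  λ.(λ.(λ.λ.λ.1) 0) (0 (λ.λ.1 0))
  →3  λ.(λ.λ.λ.1) (0 (λ.λ.1 0))
  →4  λ.λ.λ.1

Term B:
  start: (λ.(λ.1) 0 (λ.λ.λ.λ.λ.λ.1) (λ.λ.λ.λ.1)) (λ.λ.0 1)
  →1  (λ.λ.λ.0 1) (λ.λ.0 1) (λ.λ.λ.λ.λ.λ.1) (λ.λ.λ.λ.1)
  →2  (λ.λ.0 1) (λ.λ.λ.λ.λ.λ.1) (λ.λ.λ.λ.1)
  →3  (λ.0 (λ.λ.λ.λ.λ.λ.1)) (λ.λ.λ.λ.1)
  →4  (λ.λ.λ.λ.1) (λ.λ.λ.λ.λ.λ.1)
  →5  λ.λ.λ.1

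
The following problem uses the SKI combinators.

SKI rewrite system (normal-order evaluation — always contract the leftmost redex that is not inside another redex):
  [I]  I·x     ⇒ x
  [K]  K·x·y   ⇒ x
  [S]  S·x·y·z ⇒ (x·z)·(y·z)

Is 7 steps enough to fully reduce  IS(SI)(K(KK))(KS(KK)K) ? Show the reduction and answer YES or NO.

Answer: YES — reaches normal form K in 6 ≤ 7 steps

Reduction:
  start: IS(SI)(K(KK))(KS(KK)K)
  →1  S(SI)(K(KK))(KS(KK)K)
  →2  SI(KS(KK)K)(K(KK)(KS(KK)K))
  →3  I(K(KK)(KS(KK)K))(KS(KK)K(K(KK)(KS(KK)K)))
  →4  K(KK)(KS(KK)K)(KS(KK)K(K(KK)(KS(KK)K)))
  →5  KK(KS(KK)K(K(KK)(KS(KK)K)))
  →6  K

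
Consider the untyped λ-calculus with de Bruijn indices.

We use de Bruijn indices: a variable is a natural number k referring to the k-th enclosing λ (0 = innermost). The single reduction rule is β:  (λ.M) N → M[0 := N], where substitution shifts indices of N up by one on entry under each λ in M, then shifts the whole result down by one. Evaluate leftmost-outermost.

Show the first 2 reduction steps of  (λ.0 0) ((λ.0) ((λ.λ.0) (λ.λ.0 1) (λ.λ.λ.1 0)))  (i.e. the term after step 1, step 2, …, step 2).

  start: (λ.0 0) ((λ.0) ((λ.λ.0) (λ.λ.0 1) (λ.λ.λ.1 0)))
  →1  (λ.0) ((λ.λ.0) (λ.λ.0 1) (λ.λ.λ.1 0)) ((λ.0) ((λ.λ.0) (λ.λ.0 1) (λ.λ.λ.1 0)))
  →2  (λ.λ.0) (λ.λ.0 1) (λ.λ.λ.1 0) ((λ.0) ((λ.λ.0) (λ.λ.0 1) (λ.λ.λ.1 0)))

Answer: after 2 steps: (λ.λ.0) (λ.λ.0 1) (λ.λ.λ.1 0) ((λ.0) ((λ.λ.0) (λ.λ.0 1) (λ.λ.λ.1 0)))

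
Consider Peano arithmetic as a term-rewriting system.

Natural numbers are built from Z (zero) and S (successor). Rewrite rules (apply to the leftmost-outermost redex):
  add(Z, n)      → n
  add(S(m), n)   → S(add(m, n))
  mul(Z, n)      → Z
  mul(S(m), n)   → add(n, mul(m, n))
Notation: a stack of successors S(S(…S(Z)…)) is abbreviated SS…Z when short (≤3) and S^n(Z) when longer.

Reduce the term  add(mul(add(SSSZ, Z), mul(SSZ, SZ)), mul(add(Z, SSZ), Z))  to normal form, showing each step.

  start: add(mul(add(SSSZ, Z), mul(SSZ, SZ)), mul(add(Z, SSZ), Z))
  [1] add(mul(S(add(SSZ, Z)), mul(SSZ, SZ)), mul(add(Z, SSZ), Z))
  [2] add(add(mul(SSZ, SZ), mul(add(SSZ, Z), mul(SSZ, SZ))), mul(add(Z, SSZ), Z))
  [3] add(add(add(SZ, mul(SZ, SZ)), mul(add(SSZ, Z), mul(SSZ, SZ))), mul(add(Z, SSZ), Z))
  [4] add(add(S(add(Z, mul(SZ, SZ))), mul(add(SSZ, Z), mul(SSZ, SZ))), mul(add(Z, SSZ), Z))
  [5] add(S(add(add(Z, mul(SZ, SZ)), mul(add(SSZ, Z), mul(SSZ, SZ)))), mul(add(Z, SSZ), Z))
  [6] S(add(add(add(Z, mul(SZ, SZ)), mul(add(SSZ, Z), mul(SSZ, SZ))), mul(add(Z, SSZ), Z)))
  [7] S(add(add(mul(SZ, SZ), mul(add(SSZ, Z), mul(SSZ, SZ))), mul(add(Z, SSZ), Z)))
  [8] S(add(add(add(SZ, mul(Z, SZ)), mul(add(SSZ, Z), mul(SSZ, SZ))), mul(add(Z, SSZ), Z)))
  [9] S(add(add(S(add(Z, mul(Z, SZ))), mul(add(SSZ, Z), mul(SSZ, SZ))), mul(add(Z, SSZ), Z)))
  [10] S(add(S(add(add(Z, mul(Z, SZ)), mul(add(SSZ, Z), mul(SSZ, SZ)))), mul(add(Z, SSZ), Z)))
  [11] S(S(add(add(add(Z, mul(Z, SZ)), mul(add(SSZ, Z), mul(SSZ, SZ))), mul(add(Z, SSZ), Z))))
  [12] S(S(add(add(mul(Z, SZ), mul(add(SSZ, Z), mul(SSZ, SZ))), mul(add(Z, SSZ), Z))))
  [13] S(S(add(add(Z, mul(add(SSZ, Z), mul(SSZ, SZ))), mul(add(Z, SSZ), Z))))
  [14] S(S(add(mul(add(SSZ, Z), mul(SSZ, SZ)), mul(add(Z, SSZ), Z))))
  [15] S(S(add(mul(S(add(SZ, Z)), mul(SSZ, SZ)), mul(add(Z, SSZ), Z))))
  [16] S(S(add(add(mul(SSZ, SZ), mul(add(SZ, Z), mul(SSZ, SZ))), mul(add(Z, SSZ), Z))))
  [17] S(S(add(add(add(SZ, mul(SZ, SZ)), mul(add(SZ, Z), mul(SSZ, SZ))), mul(add(Z, SSZ), Z))))
  [18] S(S(add(add(S(add(Z, mul(SZ, SZ))), mul(add(SZ, Z), mul(SSZ, SZ))), mul(add(Z, SSZ), Z))))
  [19] S(S(add(S(add(add(Z, mul(SZ, SZ)), mul(add(SZ, Z), mul(SSZ, SZ)))), mul(add(Z, SSZ), Z))))
  [20] S(S(S(add(add(add(Z, mul(SZ, SZ)), mul(add(SZ, Z), mul(SSZ, SZ))), mul(add(Z, SSZ), Z)))))
  [21] S(S(S(add(add(mul(SZ, SZ), mul(add(SZ, Z), mul(SSZ, SZ))), mul(add(Z, SSZ), Z)))))
  [22] S(S(S(add(add(add(SZ, mul(Z, SZ)), mul(add(SZ, Z), mul(SSZ, SZ))), mul(add(Z, SSZ), Z)))))
  [23] S(S(S(add(add(S(add(Z, mul(Z, SZ))), mul(add(SZ, Z), mul(SSZ, SZ))), mul(add(Z, SSZ), Z)))))
  [24] S(S(S(add(S(add(add(Z, mul(Z, SZ)), mul(add(SZ, Z), mul(SSZ, SZ)))), mul(add(Z, SSZ), Z)))))
  [25] S(S(S(S(add(add(add(Z, mul(Z, SZ)), mul(add(SZ, Z), mul(SSZ, SZ))), mul(add(Z, SSZ), Z))))))
  [26] S(S(S(S(add(add(mul(Z, SZ), mul(add(SZ, Z), mul(SSZ, SZ))), mul(add(Z, SSZ), Z))))))
  [27] S(S(S(S(add(add(Z, mul(add(SZ, Z), mul(SSZ, SZ))), mul(add(Z, SSZ), Z))))))
  [28] S(S(S(S(add(mul(add(SZ, Z), mul(SSZ, SZ)), mul(add(Z, SSZ), Z))))))
  [29] S(S(S(S(add(mul(S(add(Z, Z)), mul(SSZ, SZ)), mul(add(Z, SSZ), Z))))))
  [30] S(S(S(S(add(add(mul(SSZ, SZ), mul(add(Z, Z), mul(SSZ, SZ))), mul(add(Z, SSZ), Z))))))
  [31] S(S(S(S(add(add(add(SZ, mul(SZ, SZ)), mul(add(Z, Z), mul(SSZ, SZ))), mul(add(Z, SSZ), Z))))))
  [32] S(S(S(S(add(add(S(add(Z, mul(SZ, SZ))), mul(add(Z, Z), mul(SSZ, SZ))), mul(add(Z, SSZ), Z))))))
  [33] S(S(S(S(add(S(add(add(Z, mul(SZ, SZ)), mul(add(Z, Z), mul(SSZ, SZ)))), mul(add(Z, SSZ), Z))))))
  [34] S(S(S(S(S(add(add(add(Z, mul(SZ, SZ)), mul(add(Z, Z), mul(SSZ, SZ))), mul(add(Z, SSZ), Z)))))))
  [35] S(S(S(S(S(add(add(mul(SZ, SZ), mul(add(Z, Z), mul(SSZ, SZ))), mul(add(Z, SSZ), Z)))))))
  [36] S(S(S(S(S(add(add(add(SZ, mul(Z, SZ)), mul(add(Z, Z), mul(SSZ, SZ))), mul(add(Z, SSZ), Z)))))))
  [37] S(S(S(S(S(add(add(S(add(Z, mul(Z, SZ))), mul(add(Z, Z), mul(SSZ, SZ))), mul(add(Z, SSZ), Z)))))))
  [38] S(S(S(S(S(add(S(add(add(Z, mul(Z, SZ)), mul(add(Z, Z), mul(SSZ, SZ)))), mul(add(Z, SSZ), Z)))))))
  [39] S(S(S(S(S(S(add(add(add(Z, mul(Z, SZ)), mul(add(Z, Z), mul(SSZ, SZ))), mul(add(Z, SSZ), Z))))))))
  [40] S(S(S(S(S(S(add(add(mul(Z, SZ), mul(add(Z, Z), mul(SSZ, SZ))), mul(add(Z, SSZ), Z))))))))
  [41] S(S(S(S(S(S(add(add(Z, mul(add(Z, Z), mul(SSZ, SZ))), mul(add(Z, SSZ), Z))))))))
  [42] S(S(S(S(S(S(add(mul(add(Z, Z), mul(SSZ, SZ)), mul(add(Z, SSZ), Z))))))))
  [43] S(S(S(S(S(S(add(mul(Z, mul(SSZ, SZ)), mul(add(Z, SSZ), Z))))))))
  [44] S(S(S(S(S(S(add(Z, mul(add(Z, SSZ), Z))))))))
  [45] S(S(S(S(S(S(mul(add(Z, SSZ), Z)))))))
  [46] S(S(S(S(S(S(mul(SSZ, Z)))))))
  [47] S(S(S(S(S(S(add(Z, mul(SZ, Z))))))))
  [48] S(S(S(S(S(S(mul(SZ, Z)))))))
  [49] S(S(S(S(S(S(add(Z, mul(Z, Z))))))))
  [50] S(S(S(S(S(S(mul(Z, Z)))))))
  [51] S^6(Z)

Answer: normal form = S^6(Z)  (in 51 steps)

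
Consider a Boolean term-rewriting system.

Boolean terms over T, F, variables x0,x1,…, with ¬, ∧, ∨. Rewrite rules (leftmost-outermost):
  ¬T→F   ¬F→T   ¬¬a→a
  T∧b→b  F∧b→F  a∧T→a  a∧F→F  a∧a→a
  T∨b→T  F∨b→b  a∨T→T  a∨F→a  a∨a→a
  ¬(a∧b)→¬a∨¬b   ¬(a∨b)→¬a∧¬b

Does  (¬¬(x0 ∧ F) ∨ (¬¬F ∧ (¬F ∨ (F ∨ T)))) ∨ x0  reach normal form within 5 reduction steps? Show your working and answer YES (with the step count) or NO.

  start: (¬¬(x0 ∧ F) ∨ (¬¬F ∧ (¬F ∨ (F ∨ T)))) ∨ x0
  →1  ((x0 ∧ F) ∨ (¬¬F ∧ (¬F ∨ (F ∨ T)))) ∨ x0
  →2  (F ∨ (¬¬F ∧ (¬F ∨ (F ∨ T)))) ∨ x0
  →3  (¬¬F ∧ (¬F ∨ (F ∨ T))) ∨ x0
  →4  (F ∧ (¬F ∨ (F ∨ T))) ∨ x0
  →5  F ∨ x0

Answer: NO — after 5 steps the term is F ∨ x0, not yet normal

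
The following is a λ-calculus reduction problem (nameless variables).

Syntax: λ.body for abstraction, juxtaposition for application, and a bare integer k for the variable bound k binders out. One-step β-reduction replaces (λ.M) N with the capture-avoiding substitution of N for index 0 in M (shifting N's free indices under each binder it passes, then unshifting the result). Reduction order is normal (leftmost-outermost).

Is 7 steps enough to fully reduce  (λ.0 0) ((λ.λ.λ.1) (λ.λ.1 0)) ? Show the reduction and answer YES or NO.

Answer: YES — reaches normal form λ.λ.λ.1 in 4 ≤ 7 steps

Derivation:
  start: (λ.0 0) ((λ.λ.λ.1) (λ.λ.1 0))
  step 1: (λ.λ.λ.1) (λ.λ.1 0) ((λ.λ.λ.1) (λ.λ.1 0))
  step 2: (λ.λ.1) ((λ.λ.λ.1) (λ.λ.1 0))
  step 3: λ.(λ.λ.λ.1) (λ.λ.1 0)
  step 4: λ.λ.λ.1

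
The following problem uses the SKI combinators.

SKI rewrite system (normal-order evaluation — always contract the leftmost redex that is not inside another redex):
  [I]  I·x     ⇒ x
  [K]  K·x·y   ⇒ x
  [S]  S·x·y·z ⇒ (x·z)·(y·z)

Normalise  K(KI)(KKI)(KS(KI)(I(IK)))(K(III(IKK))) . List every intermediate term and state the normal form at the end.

  start: K(KI)(KKI)(KS(KI)(I(IK)))(K(III(IKK)))
  →1  KI(KS(KI)(I(IK)))(K(III(IKK)))
  →2  I(K(III(IKK)))
  →3  K(III(IKK))
  →4  K(II(IKK))
  →5  K(I(IKK))
  →6  K(IKK)
  →7  K(KK)

Answer: normal form = K(KK)  (in 7 steps)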